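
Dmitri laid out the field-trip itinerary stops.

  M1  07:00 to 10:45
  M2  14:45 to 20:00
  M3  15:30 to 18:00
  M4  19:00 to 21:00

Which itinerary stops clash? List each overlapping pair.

Sorted by start: M1, M2, M3, M4.
M2 starts after M1 ends — done with M1.
M3 starts before M2 ends → M2 and M3 overlap.
M4 starts before M2 ends → M2 and M4 overlap.
M4 starts after M3 ends.

M2 & M3, M2 & M4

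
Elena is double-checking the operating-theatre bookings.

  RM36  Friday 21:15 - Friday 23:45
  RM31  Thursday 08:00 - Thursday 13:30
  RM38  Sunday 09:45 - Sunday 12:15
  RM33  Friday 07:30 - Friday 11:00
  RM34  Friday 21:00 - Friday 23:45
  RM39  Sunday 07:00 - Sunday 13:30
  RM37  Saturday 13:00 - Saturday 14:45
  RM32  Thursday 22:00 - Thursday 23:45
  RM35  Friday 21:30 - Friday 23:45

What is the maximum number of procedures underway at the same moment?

3

Sort all start/end points and keep a running count:
Thursday 08:00 start RM31 → 1
Thursday 13:30 end RM31 → 0
Thursday 22:00 start RM32 → 1
Thursday 23:45 end RM32 → 0
Friday 07:30 start RM33 → 1
Friday 11:00 end RM33 → 0
Friday 21:00 start RM34 → 1
Friday 21:15 start RM36 → 2
Friday 21:30 start RM35 → 3
Friday 23:45 end RM34 → 2
Friday 23:45 end RM35 → 1
Friday 23:45 end RM36 → 0
Saturday 13:00 start RM37 → 1
Saturday 14:45 end RM37 → 0
Sunday 07:00 start RM39 → 1
Sunday 09:45 start RM38 → 2
Sunday 12:15 end RM38 → 1
Sunday 13:30 end RM39 → 0
Peak is 3, at Friday 21:30 (RM34, RM35, RM36).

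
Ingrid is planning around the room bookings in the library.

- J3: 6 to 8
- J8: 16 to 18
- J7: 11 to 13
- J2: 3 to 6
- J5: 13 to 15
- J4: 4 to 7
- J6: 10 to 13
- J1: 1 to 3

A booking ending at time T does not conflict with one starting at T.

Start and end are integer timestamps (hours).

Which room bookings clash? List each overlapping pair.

J2 & J4, J3 & J4, J6 & J7

Sorted by start: J1, J2, J4, J3, J6, J7, J5, J8.
J2 starts exactly when J1 ends (back-to-back, no overlap), so nothing later overlaps J1 either.
J4 starts before J2 ends → J2 and J4 overlap.
J3 starts exactly when J2 ends (back-to-back, no overlap), so nothing later overlaps J2 either.
J3 starts before J4 ends → J4 and J3 overlap.
J6 starts after J4 ends, so nothing later overlaps J4 either.
J6 starts after J3 ends, so nothing later overlaps J3 either.
J7 starts before J6 ends → J6 and J7 overlap.
J5 starts exactly when J6 ends (back-to-back, no overlap), so nothing later overlaps J6 either.
J5 starts exactly when J7 ends (back-to-back, no overlap), so nothing later overlaps J7 either.
J8 starts after J5 ends.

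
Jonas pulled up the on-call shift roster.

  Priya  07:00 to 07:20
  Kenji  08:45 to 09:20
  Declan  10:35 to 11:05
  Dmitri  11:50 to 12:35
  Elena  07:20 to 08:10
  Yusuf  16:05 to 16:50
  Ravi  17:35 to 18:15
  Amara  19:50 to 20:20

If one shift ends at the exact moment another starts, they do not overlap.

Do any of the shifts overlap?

Sorted by start: Priya, Elena, Kenji, Declan, Dmitri, Yusuf, Ravi, Amara.
Elena starts exactly when Priya ends (back-to-back, no overlap); Priya is clear from here.
Kenji starts after Elena ends; Elena is clear from here.
Declan starts after Kenji ends; Kenji is clear from here.
Dmitri starts after Declan ends; Declan is clear from here.
Yusuf starts after Dmitri ends; Dmitri is clear from here.
Ravi starts after Yusuf ends; Yusuf is clear from here.
Amara starts after Ravi ends.
Every pair is clear; the schedule has no overlaps.

No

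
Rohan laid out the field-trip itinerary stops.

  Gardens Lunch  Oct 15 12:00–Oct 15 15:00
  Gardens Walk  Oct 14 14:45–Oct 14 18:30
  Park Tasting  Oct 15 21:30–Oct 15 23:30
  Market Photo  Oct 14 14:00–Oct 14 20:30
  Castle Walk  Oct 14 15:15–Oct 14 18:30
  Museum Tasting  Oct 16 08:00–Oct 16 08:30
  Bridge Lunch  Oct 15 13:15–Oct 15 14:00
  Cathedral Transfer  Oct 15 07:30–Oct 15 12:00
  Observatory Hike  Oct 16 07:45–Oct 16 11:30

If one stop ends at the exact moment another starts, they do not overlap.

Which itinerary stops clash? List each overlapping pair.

Two intervals overlap when each starts before the other ends.
Sorted by start: Market Photo, Gardens Walk, Castle Walk, Cathedral Transfer, Gardens Lunch, Bridge Lunch, Park Tasting, Observatory Hike, Museum Tasting.
Gardens Walk starts before Market Photo ends → Market Photo and Gardens Walk overlap.
Castle Walk starts before Market Photo ends → Market Photo and Castle Walk overlap.
Cathedral Transfer starts after Market Photo ends — done with Market Photo.
Castle Walk starts before Gardens Walk ends → Gardens Walk and Castle Walk overlap.
Cathedral Transfer starts after Gardens Walk ends — done with Gardens Walk.
Cathedral Transfer starts after Castle Walk ends — done with Castle Walk.
Gardens Lunch starts exactly when Cathedral Transfer ends (back-to-back, no overlap) — done with Cathedral Transfer.
Bridge Lunch starts before Gardens Lunch ends → Gardens Lunch and Bridge Lunch overlap.
Park Tasting starts after Gardens Lunch ends — done with Gardens Lunch.
Park Tasting starts after Bridge Lunch ends — done with Bridge Lunch.
Observatory Hike starts after Park Tasting ends — done with Park Tasting.
Museum Tasting starts before Observatory Hike ends → Observatory Hike and Museum Tasting overlap.

Bridge Lunch & Gardens Lunch, Castle Walk & Gardens Walk, Castle Walk & Market Photo, Gardens Walk & Market Photo, Museum Tasting & Observatory Hike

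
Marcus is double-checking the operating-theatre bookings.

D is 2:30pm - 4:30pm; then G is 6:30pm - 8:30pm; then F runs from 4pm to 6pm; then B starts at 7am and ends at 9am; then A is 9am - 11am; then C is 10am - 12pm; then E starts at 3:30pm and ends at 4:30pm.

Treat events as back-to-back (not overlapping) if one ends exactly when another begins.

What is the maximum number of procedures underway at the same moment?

3

Sweep the timeline, counting +1 at each start and −1 at each end (ends before starts at a tie):
7am start B → 1
9am end B → 0
9am start A → 1
10am start C → 2
11am end A → 1
12pm end C → 0
2:30pm start D → 1
3:30pm start E → 2
4pm start F → 3
4:30pm end D → 2
4:30pm end E → 1
6pm end F → 0
6:30pm start G → 1
8:30pm end G → 0
Peak is 3, at 4pm (D, E, F).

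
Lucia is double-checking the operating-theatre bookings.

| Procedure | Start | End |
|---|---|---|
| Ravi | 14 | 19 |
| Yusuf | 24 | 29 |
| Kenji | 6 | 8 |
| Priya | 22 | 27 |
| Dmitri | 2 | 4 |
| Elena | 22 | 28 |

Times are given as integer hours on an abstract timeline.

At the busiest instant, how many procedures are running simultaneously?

3

Sort all start/end points and keep a running count:
2 start Dmitri → 1
4 end Dmitri → 0
6 start Kenji → 1
8 end Kenji → 0
14 start Ravi → 1
19 end Ravi → 0
22 start Elena → 1
22 start Priya → 2
24 start Yusuf → 3
27 end Priya → 2
28 end Elena → 1
29 end Yusuf → 0
Peak is 3, at 24 (Elena, Priya, Yusuf).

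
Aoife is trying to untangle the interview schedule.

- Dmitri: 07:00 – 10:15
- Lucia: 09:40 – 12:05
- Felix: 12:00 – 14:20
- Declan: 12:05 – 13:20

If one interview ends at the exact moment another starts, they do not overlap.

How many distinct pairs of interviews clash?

Sorted by start: Dmitri, Lucia, Felix, Declan.
Lucia starts before Dmitri ends → Dmitri and Lucia overlap.
Felix starts after Dmitri ends, so nothing later overlaps Dmitri either.
Felix starts before Lucia ends → Lucia and Felix overlap.
Declan starts exactly when Lucia ends (back-to-back, no overlap).
Declan starts before Felix ends → Felix and Declan overlap.
Overlapping pairs: Declan & Felix, Dmitri & Lucia, Felix & Lucia — 3 in total.

3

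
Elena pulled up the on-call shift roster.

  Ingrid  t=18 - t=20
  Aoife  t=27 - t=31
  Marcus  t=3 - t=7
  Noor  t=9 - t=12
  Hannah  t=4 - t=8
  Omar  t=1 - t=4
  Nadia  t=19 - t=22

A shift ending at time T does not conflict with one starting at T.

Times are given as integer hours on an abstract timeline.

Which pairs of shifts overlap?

Check each pair: they overlap iff neither finishes before the other starts.
Sorted by start: Omar, Marcus, Hannah, Noor, Ingrid, Nadia, Aoife.
Marcus starts before Omar ends → Omar and Marcus overlap.
Hannah starts exactly when Omar ends (back-to-back, no overlap), so nothing later overlaps Omar either.
Hannah starts before Marcus ends → Marcus and Hannah overlap.
Noor starts after Marcus ends, so nothing later overlaps Marcus either.
Noor starts after Hannah ends, so nothing later overlaps Hannah either.
Ingrid starts after Noor ends, so nothing later overlaps Noor either.
Nadia starts before Ingrid ends → Ingrid and Nadia overlap.
Aoife starts after Ingrid ends.
Aoife starts after Nadia ends.

Hannah & Marcus, Ingrid & Nadia, Marcus & Omar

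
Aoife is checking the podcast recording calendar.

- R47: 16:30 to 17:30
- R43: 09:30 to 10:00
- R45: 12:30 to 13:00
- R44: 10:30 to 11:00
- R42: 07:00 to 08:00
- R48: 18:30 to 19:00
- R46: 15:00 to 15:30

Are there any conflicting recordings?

No

Sorted by start: R42, R43, R44, R45, R46, R47, R48.
R43 starts after R42 ends, so nothing later overlaps R42 either.
R44 starts after R43 ends, so nothing later overlaps R43 either.
R45 starts after R44 ends, so nothing later overlaps R44 either.
R46 starts after R45 ends, so nothing later overlaps R45 either.
R47 starts after R46 ends, so nothing later overlaps R46 either.
R48 starts after R47 ends.
Every pair is clear; the schedule has no overlaps.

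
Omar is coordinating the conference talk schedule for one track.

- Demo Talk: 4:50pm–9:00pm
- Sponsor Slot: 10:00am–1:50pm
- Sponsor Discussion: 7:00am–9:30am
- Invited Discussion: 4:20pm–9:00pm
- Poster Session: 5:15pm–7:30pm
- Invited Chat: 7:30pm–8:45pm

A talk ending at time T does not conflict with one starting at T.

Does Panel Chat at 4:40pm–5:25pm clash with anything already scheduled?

Yes — it overlaps Demo Talk, Invited Discussion, Poster Session

Sponsor Discussion: ends 9:30am at or before Panel Chat starts 4:40pm → clear.
Sponsor Slot: ends 1:50pm at or before Panel Chat starts 4:40pm → clear.
Invited Discussion: starts 4:20pm before Panel Chat ends 5:25pm, and ends 9:00pm after Panel Chat starts 4:40pm → overlap.
Demo Talk: starts 4:50pm before Panel Chat ends 5:25pm, and ends 9:00pm after Panel Chat starts 4:40pm → overlap.
Poster Session: starts 5:15pm before Panel Chat ends 5:25pm, and ends 7:30pm after Panel Chat starts 4:40pm → overlap.
Invited Chat: starts 7:30pm at or after Panel Chat ends 5:25pm → clear.
Panel Chat overlaps Poster Session, Demo Talk, Invited Discussion.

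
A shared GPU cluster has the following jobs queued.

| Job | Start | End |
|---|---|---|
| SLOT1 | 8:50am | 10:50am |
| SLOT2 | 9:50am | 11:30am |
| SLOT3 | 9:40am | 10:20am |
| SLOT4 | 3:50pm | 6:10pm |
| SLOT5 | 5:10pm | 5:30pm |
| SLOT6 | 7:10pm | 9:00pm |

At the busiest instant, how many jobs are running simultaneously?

Sweep the timeline, counting +1 at each start and −1 at each end (ends before starts at a tie):
8:50am start SLOT1 → 1
9:40am start SLOT3 → 2
9:50am start SLOT2 → 3
10:20am end SLOT3 → 2
10:50am end SLOT1 → 1
11:30am end SLOT2 → 0
3:50pm start SLOT4 → 1
5:10pm start SLOT5 → 2
5:30pm end SLOT5 → 1
6:10pm end SLOT4 → 0
7:10pm start SLOT6 → 1
9:00pm end SLOT6 → 0
Peak is 3, at 9:50am (SLOT1, SLOT2, SLOT3).

3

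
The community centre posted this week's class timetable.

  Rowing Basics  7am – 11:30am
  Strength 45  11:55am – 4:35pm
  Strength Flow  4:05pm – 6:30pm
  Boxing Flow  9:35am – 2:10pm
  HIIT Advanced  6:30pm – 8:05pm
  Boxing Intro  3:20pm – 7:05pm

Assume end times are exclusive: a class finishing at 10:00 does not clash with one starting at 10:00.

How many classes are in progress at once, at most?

Sort all start/end points and keep a running count:
7am start Rowing Basics → 1
9:35am start Boxing Flow → 2
11:30am end Rowing Basics → 1
11:55am start Strength 45 → 2
2:10pm end Boxing Flow → 1
3:20pm start Boxing Intro → 2
4:05pm start Strength Flow → 3
4:35pm end Strength 45 → 2
6:30pm end Strength Flow → 1
6:30pm start HIIT Advanced → 2
7:05pm end Boxing Intro → 1
8:05pm end HIIT Advanced → 0
Peak is 3, at 4:05pm (Boxing Intro, Strength 45, Strength Flow).

3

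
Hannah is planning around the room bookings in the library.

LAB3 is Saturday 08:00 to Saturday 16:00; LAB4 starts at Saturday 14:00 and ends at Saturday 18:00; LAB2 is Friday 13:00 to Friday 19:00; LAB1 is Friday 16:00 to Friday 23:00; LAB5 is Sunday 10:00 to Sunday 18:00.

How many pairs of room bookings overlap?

2

Sorted by start: LAB2, LAB1, LAB3, LAB4, LAB5.
LAB1 starts before LAB2 ends → LAB2 and LAB1 overlap.
LAB3 starts after LAB2 ends — done with LAB2.
LAB3 starts after LAB1 ends — done with LAB1.
LAB4 starts before LAB3 ends → LAB3 and LAB4 overlap.
LAB5 starts after LAB3 ends.
LAB5 starts after LAB4 ends.
Overlapping pairs: LAB1 & LAB2, LAB3 & LAB4 — 2 in total.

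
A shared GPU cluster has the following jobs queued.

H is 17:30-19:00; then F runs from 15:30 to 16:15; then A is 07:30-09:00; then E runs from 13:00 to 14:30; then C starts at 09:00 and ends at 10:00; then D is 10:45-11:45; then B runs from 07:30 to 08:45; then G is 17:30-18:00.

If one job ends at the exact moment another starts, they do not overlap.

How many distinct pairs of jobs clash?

Two intervals overlap when each starts before the other ends.
Sorted by start: A, B, C, D, E, F, G, H.
B starts before A ends → A and B overlap.
C starts exactly when A ends (back-to-back, no overlap), so A has no further overlaps.
C starts after B ends, so B has no further overlaps.
D starts after C ends, so C has no further overlaps.
E starts after D ends, so D has no further overlaps.
F starts after E ends, so E has no further overlaps.
G starts after F ends, so F has no further overlaps.
H starts before G ends → G and H overlap.
Overlapping pairs: A & B, G & H — 2 in total.

2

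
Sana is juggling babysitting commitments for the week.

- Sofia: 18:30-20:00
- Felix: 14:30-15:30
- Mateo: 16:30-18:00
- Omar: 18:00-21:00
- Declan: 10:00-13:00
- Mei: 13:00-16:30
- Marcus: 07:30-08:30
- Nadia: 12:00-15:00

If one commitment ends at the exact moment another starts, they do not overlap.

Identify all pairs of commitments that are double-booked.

Sorted by start: Marcus, Declan, Nadia, Mei, Felix, Mateo, Omar, Sofia.
Declan starts after Marcus ends, so nothing later overlaps Marcus either.
Nadia starts before Declan ends → Declan and Nadia overlap.
Mei starts exactly when Declan ends (back-to-back, no overlap), so nothing later overlaps Declan either.
Mei starts before Nadia ends → Nadia and Mei overlap.
Felix starts before Nadia ends → Nadia and Felix overlap.
Mateo starts after Nadia ends, so nothing later overlaps Nadia either.
Felix starts before Mei ends → Mei and Felix overlap.
Mateo starts exactly when Mei ends (back-to-back, no overlap), so nothing later overlaps Mei either.
Mateo starts after Felix ends, so nothing later overlaps Felix either.
Omar starts exactly when Mateo ends (back-to-back, no overlap), so nothing later overlaps Mateo either.
Sofia starts before Omar ends → Omar and Sofia overlap.

Declan & Nadia, Felix & Mei, Felix & Nadia, Mei & Nadia, Omar & Sofia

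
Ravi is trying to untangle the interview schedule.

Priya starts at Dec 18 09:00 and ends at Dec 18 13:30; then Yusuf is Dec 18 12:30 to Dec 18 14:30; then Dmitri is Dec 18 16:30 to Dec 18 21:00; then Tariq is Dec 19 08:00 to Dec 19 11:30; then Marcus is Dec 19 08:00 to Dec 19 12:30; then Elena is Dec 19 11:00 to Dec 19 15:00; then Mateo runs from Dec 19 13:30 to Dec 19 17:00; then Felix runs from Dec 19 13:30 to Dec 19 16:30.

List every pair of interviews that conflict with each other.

Sorted by start: Priya, Yusuf, Dmitri, Tariq, Marcus, Elena, Mateo, Felix.
Yusuf starts before Priya ends → Priya and Yusuf overlap.
Dmitri starts after Priya ends, so Priya has no further overlaps.
Dmitri starts after Yusuf ends, so Yusuf has no further overlaps.
Tariq starts after Dmitri ends, so Dmitri has no further overlaps.
Marcus starts before Tariq ends → Tariq and Marcus overlap.
Elena starts before Tariq ends → Tariq and Elena overlap.
Mateo starts after Tariq ends, so Tariq has no further overlaps.
Elena starts before Marcus ends → Marcus and Elena overlap.
Mateo starts after Marcus ends, so Marcus has no further overlaps.
Mateo starts before Elena ends → Elena and Mateo overlap.
Felix starts before Elena ends → Elena and Felix overlap.
Felix starts before Mateo ends → Mateo and Felix overlap.

Elena & Felix, Elena & Marcus, Elena & Mateo, Elena & Tariq, Felix & Mateo, Marcus & Tariq, Priya & Yusuf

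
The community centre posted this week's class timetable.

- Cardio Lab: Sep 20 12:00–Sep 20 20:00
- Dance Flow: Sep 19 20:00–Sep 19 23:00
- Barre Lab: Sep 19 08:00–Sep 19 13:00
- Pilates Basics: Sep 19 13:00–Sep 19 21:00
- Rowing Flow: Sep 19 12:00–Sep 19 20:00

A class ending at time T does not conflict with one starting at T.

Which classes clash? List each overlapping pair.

Sorted by start: Barre Lab, Rowing Flow, Pilates Basics, Dance Flow, Cardio Lab.
Rowing Flow starts before Barre Lab ends → Barre Lab and Rowing Flow overlap.
Pilates Basics starts exactly when Barre Lab ends (back-to-back, no overlap); Barre Lab is clear from here.
Pilates Basics starts before Rowing Flow ends → Rowing Flow and Pilates Basics overlap.
Dance Flow starts exactly when Rowing Flow ends (back-to-back, no overlap); Rowing Flow is clear from here.
Dance Flow starts before Pilates Basics ends → Pilates Basics and Dance Flow overlap.
Cardio Lab starts after Pilates Basics ends.
Cardio Lab starts after Dance Flow ends.

Barre Lab & Rowing Flow, Dance Flow & Pilates Basics, Pilates Basics & Rowing Flow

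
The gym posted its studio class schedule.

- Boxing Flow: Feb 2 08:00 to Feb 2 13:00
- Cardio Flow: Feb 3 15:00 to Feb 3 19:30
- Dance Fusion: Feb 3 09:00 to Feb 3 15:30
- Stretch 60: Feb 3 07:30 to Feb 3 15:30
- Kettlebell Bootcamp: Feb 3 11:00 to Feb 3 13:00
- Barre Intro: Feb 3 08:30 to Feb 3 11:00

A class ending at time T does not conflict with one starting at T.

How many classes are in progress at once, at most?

3

Sort all start/end points and keep a running count:
Feb 2 08:00 start Boxing Flow → 1
Feb 2 13:00 end Boxing Flow → 0
Feb 3 07:30 start Stretch 60 → 1
Feb 3 08:30 start Barre Intro → 2
Feb 3 09:00 start Dance Fusion → 3
Feb 3 11:00 end Barre Intro → 2
Feb 3 11:00 start Kettlebell Bootcamp → 3
Feb 3 13:00 end Kettlebell Bootcamp → 2
Feb 3 15:00 start Cardio Flow → 3
Feb 3 15:30 end Dance Fusion → 2
Feb 3 15:30 end Stretch 60 → 1
Feb 3 19:30 end Cardio Flow → 0
Peak is 3, at Feb 3 09:00 (Barre Intro, Dance Fusion, Stretch 60).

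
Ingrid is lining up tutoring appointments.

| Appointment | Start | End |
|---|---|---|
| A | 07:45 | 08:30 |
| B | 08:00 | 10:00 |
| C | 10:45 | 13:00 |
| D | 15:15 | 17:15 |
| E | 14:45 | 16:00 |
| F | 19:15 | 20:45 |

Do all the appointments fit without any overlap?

No

Sorted by start: A, B, C, E, D, F.
B starts before A ends → A and B overlap.
That's a conflict, so the schedule is not conflict-free.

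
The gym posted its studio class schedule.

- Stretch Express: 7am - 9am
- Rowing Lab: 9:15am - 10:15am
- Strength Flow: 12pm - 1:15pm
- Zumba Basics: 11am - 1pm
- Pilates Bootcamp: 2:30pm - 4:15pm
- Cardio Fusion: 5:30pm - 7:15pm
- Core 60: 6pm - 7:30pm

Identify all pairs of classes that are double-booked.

Cardio Fusion & Core 60, Strength Flow & Zumba Basics

Two intervals overlap when each starts before the other ends.
Sorted by start: Stretch Express, Rowing Lab, Zumba Basics, Strength Flow, Pilates Bootcamp, Cardio Fusion, Core 60.
Rowing Lab starts after Stretch Express ends; Stretch Express is clear from here.
Zumba Basics starts after Rowing Lab ends; Rowing Lab is clear from here.
Strength Flow starts before Zumba Basics ends → Zumba Basics and Strength Flow overlap.
Pilates Bootcamp starts after Zumba Basics ends; Zumba Basics is clear from here.
Pilates Bootcamp starts after Strength Flow ends; Strength Flow is clear from here.
Cardio Fusion starts after Pilates Bootcamp ends; Pilates Bootcamp is clear from here.
Core 60 starts before Cardio Fusion ends → Cardio Fusion and Core 60 overlap.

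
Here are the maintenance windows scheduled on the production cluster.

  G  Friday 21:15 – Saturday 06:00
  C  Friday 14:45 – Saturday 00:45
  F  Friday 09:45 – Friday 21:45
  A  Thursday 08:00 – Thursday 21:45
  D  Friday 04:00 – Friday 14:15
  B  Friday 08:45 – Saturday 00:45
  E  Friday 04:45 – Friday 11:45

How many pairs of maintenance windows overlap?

11

Sorted by start: A, D, E, B, F, C, G.
D starts after A ends, so nothing later overlaps A either.
E starts before D ends → D and E overlap.
B starts before D ends → D and B overlap.
F starts before D ends → D and F overlap.
C starts after D ends, so nothing later overlaps D either.
B starts before E ends → E and B overlap.
F starts before E ends → E and F overlap.
C starts after E ends, so nothing later overlaps E either.
F starts before B ends → B and F overlap.
C starts before B ends → B and C overlap.
G starts before B ends → B and G overlap.
C starts before F ends → F and C overlap.
G starts before F ends → F and G overlap.
G starts before C ends → C and G overlap.
Overlapping pairs: B & C, B & D, B & E, B & F, B & G, C & F, C & G, D & E, D & F, E & F, F & G — 11 in total.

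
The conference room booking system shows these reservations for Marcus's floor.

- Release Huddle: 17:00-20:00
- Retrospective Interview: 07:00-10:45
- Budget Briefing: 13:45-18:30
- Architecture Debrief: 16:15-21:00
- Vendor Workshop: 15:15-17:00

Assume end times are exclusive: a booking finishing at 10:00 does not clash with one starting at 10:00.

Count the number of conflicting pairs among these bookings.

5

Sorted by start: Retrospective Interview, Budget Briefing, Vendor Workshop, Architecture Debrief, Release Huddle.
Budget Briefing starts after Retrospective Interview ends, so Retrospective Interview has no further overlaps.
Vendor Workshop starts before Budget Briefing ends → Budget Briefing and Vendor Workshop overlap.
Architecture Debrief starts before Budget Briefing ends → Budget Briefing and Architecture Debrief overlap.
Release Huddle starts before Budget Briefing ends → Budget Briefing and Release Huddle overlap.
Architecture Debrief starts before Vendor Workshop ends → Vendor Workshop and Architecture Debrief overlap.
Release Huddle starts exactly when Vendor Workshop ends (back-to-back, no overlap).
Release Huddle starts before Architecture Debrief ends → Architecture Debrief and Release Huddle overlap.
Overlapping pairs: Architecture Debrief & Budget Briefing, Architecture Debrief & Release Huddle, Architecture Debrief & Vendor Workshop, Budget Briefing & Release Huddle, Budget Briefing & Vendor Workshop — 5 in total.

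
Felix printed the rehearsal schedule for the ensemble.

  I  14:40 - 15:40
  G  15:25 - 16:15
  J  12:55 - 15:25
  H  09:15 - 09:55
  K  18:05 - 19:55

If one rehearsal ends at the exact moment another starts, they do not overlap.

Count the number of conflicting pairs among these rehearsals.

2

Sorted by start: H, J, I, G, K.
J starts after H ends — done with H.
I starts before J ends → J and I overlap.
G starts exactly when J ends (back-to-back, no overlap) — done with J.
G starts before I ends → I and G overlap.
K starts after I ends.
K starts after G ends.
Overlapping pairs: G & I, I & J — 2 in total.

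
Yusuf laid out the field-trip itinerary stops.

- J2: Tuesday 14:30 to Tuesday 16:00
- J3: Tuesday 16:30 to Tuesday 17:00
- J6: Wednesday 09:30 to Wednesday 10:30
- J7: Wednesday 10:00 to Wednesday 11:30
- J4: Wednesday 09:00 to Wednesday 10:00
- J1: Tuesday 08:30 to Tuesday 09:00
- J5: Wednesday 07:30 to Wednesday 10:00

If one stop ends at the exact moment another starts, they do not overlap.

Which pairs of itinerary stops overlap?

J4 & J5, J4 & J6, J5 & J6, J6 & J7

Sorted by start: J1, J2, J3, J5, J4, J6, J7.
J2 starts after J1 ends, so nothing later overlaps J1 either.
J3 starts after J2 ends, so nothing later overlaps J2 either.
J5 starts after J3 ends, so nothing later overlaps J3 either.
J4 starts before J5 ends → J5 and J4 overlap.
J6 starts before J5 ends → J5 and J6 overlap.
J7 starts exactly when J5 ends (back-to-back, no overlap).
J6 starts before J4 ends → J4 and J6 overlap.
J7 starts exactly when J4 ends (back-to-back, no overlap).
J7 starts before J6 ends → J6 and J7 overlap.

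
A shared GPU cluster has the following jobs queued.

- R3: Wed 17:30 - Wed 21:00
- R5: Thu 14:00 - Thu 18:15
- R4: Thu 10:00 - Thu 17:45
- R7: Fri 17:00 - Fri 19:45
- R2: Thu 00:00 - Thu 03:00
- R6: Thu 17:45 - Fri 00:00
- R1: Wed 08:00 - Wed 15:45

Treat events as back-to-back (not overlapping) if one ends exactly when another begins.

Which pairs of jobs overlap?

R4 & R5, R5 & R6

Sorted by start: R1, R3, R2, R4, R5, R6, R7.
R3 starts after R1 ends — done with R1.
R2 starts after R3 ends — done with R3.
R4 starts after R2 ends — done with R2.
R5 starts before R4 ends → R4 and R5 overlap.
R6 starts exactly when R4 ends (back-to-back, no overlap) — done with R4.
R6 starts before R5 ends → R5 and R6 overlap.
R7 starts after R5 ends.
R7 starts after R6 ends.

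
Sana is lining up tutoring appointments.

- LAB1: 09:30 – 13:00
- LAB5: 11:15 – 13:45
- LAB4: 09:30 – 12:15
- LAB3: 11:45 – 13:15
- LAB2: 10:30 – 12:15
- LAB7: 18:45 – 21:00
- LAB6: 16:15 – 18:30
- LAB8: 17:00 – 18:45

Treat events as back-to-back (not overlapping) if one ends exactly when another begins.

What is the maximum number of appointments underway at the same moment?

Sweep the timeline, counting +1 at each start and −1 at each end (ends before starts at a tie):
09:30 start LAB1 → 1
09:30 start LAB4 → 2
10:30 start LAB2 → 3
11:15 start LAB5 → 4
11:45 start LAB3 → 5
12:15 end LAB2 → 4
12:15 end LAB4 → 3
13:00 end LAB1 → 2
13:15 end LAB3 → 1
13:45 end LAB5 → 0
16:15 start LAB6 → 1
17:00 start LAB8 → 2
18:30 end LAB6 → 1
18:45 end LAB8 → 0
18:45 start LAB7 → 1
21:00 end LAB7 → 0
Peak is 5, at 11:45 (LAB1, LAB2, LAB3, LAB4, LAB5).

5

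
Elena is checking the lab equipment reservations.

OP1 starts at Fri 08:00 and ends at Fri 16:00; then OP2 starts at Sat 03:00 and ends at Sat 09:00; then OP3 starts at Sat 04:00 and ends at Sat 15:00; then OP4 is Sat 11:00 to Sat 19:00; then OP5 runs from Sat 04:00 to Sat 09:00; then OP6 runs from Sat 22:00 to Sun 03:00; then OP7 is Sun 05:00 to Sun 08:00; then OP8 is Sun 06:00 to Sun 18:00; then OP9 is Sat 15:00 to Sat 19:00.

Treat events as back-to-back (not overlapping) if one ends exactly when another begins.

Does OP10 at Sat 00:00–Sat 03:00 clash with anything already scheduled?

OP1: ends Fri 16:00 at or before OP10 starts Sat 00:00 → clear.
OP2: starts Sat 03:00 at or after OP10 ends Sat 03:00 → clear.
OP3: starts Sat 04:00 at or after OP10 ends Sat 03:00 → clear.
OP5: starts Sat 04:00 at or after OP10 ends Sat 03:00 → clear.
OP4: starts Sat 11:00 at or after OP10 ends Sat 03:00 → clear.
OP9: starts Sat 15:00 at or after OP10 ends Sat 03:00 → clear.
OP6: starts Sat 22:00 at or after OP10 ends Sat 03:00 → clear.
OP7: starts Sun 05:00 at or after OP10 ends Sat 03:00 → clear.
OP8: starts Sun 06:00 at or after OP10 ends Sat 03:00 → clear.

No — it doesn't clash with anything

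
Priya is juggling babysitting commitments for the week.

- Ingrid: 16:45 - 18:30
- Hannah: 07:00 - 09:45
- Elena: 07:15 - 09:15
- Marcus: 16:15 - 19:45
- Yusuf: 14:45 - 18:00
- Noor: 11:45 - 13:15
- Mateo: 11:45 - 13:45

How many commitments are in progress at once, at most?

3

Sort all start/end points and keep a running count:
07:00 start Hannah → 1
07:15 start Elena → 2
09:15 end Elena → 1
09:45 end Hannah → 0
11:45 start Mateo → 1
11:45 start Noor → 2
13:15 end Noor → 1
13:45 end Mateo → 0
14:45 start Yusuf → 1
16:15 start Marcus → 2
16:45 start Ingrid → 3
18:00 end Yusuf → 2
18:30 end Ingrid → 1
19:45 end Marcus → 0
Peak is 3, at 16:45 (Ingrid, Marcus, Yusuf).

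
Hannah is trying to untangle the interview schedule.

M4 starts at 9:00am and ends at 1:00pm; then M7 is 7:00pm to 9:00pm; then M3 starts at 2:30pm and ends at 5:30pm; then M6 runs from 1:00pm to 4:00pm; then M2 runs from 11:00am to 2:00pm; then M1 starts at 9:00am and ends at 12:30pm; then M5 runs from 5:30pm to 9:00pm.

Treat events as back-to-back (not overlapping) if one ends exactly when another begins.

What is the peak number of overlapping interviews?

Sort all start/end points and keep a running count:
9:00am start M1 → 1
9:00am start M4 → 2
11:00am start M2 → 3
12:30pm end M1 → 2
1:00pm end M4 → 1
1:00pm start M6 → 2
2:00pm end M2 → 1
2:30pm start M3 → 2
4:00pm end M6 → 1
5:30pm end M3 → 0
5:30pm start M5 → 1
7:00pm start M7 → 2
9:00pm end M5 → 1
9:00pm end M7 → 0
Peak is 3, at 11:00am (M1, M2, M4).

3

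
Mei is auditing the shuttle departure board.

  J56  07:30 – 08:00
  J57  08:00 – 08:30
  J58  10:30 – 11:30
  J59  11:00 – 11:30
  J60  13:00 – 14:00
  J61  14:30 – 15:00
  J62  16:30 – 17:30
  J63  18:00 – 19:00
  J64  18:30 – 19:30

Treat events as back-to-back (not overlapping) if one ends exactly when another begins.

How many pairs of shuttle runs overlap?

2

Two intervals overlap when each starts before the other ends.
Sorted by start: J56, J57, J58, J59, J60, J61, J62, J63, J64.
J57 starts exactly when J56 ends (back-to-back, no overlap), so J56 has no further overlaps.
J58 starts after J57 ends, so J57 has no further overlaps.
J59 starts before J58 ends → J58 and J59 overlap.
J60 starts after J58 ends, so J58 has no further overlaps.
J60 starts after J59 ends, so J59 has no further overlaps.
J61 starts after J60 ends, so J60 has no further overlaps.
J62 starts after J61 ends, so J61 has no further overlaps.
J63 starts after J62 ends, so J62 has no further overlaps.
J64 starts before J63 ends → J63 and J64 overlap.
Overlapping pairs: J58 & J59, J63 & J64 — 2 in total.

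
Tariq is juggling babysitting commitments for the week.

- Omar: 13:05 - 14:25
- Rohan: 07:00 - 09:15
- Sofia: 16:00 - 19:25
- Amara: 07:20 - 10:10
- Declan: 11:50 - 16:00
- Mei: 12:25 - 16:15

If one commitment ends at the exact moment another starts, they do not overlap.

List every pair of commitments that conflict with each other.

Sorted by start: Rohan, Amara, Declan, Mei, Omar, Sofia.
Amara starts before Rohan ends → Rohan and Amara overlap.
Declan starts after Rohan ends, so nothing later overlaps Rohan either.
Declan starts after Amara ends, so nothing later overlaps Amara either.
Mei starts before Declan ends → Declan and Mei overlap.
Omar starts before Declan ends → Declan and Omar overlap.
Sofia starts exactly when Declan ends (back-to-back, no overlap).
Omar starts before Mei ends → Mei and Omar overlap.
Sofia starts before Mei ends → Mei and Sofia overlap.
Sofia starts after Omar ends.

Amara & Rohan, Declan & Mei, Declan & Omar, Mei & Omar, Mei & Sofia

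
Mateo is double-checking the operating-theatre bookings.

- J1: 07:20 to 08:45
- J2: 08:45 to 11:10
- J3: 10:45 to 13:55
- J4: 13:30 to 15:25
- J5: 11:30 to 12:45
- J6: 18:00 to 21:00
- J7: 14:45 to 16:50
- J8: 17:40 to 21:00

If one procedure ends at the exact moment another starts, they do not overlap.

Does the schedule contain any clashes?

Check each pair: they overlap iff neither finishes before the other starts.
Sorted by start: J1, J2, J3, J5, J4, J7, J8, J6.
J2 starts exactly when J1 ends (back-to-back, no overlap); J1 is clear from here.
J3 starts before J2 ends → J2 and J3 overlap.
That's a conflict, so the schedule is not conflict-free.

Yes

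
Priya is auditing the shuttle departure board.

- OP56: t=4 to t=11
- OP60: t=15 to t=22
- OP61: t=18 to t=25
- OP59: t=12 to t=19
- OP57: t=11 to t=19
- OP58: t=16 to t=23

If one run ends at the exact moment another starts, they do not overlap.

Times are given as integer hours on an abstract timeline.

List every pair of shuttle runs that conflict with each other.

OP57 & OP58, OP57 & OP59, OP57 & OP60, OP57 & OP61, OP58 & OP59, OP58 & OP60, OP58 & OP61, OP59 & OP60, OP59 & OP61, OP60 & OP61

Sorted by start: OP56, OP57, OP59, OP60, OP58, OP61.
OP57 starts exactly when OP56 ends (back-to-back, no overlap); OP56 is clear from here.
OP59 starts before OP57 ends → OP57 and OP59 overlap.
OP60 starts before OP57 ends → OP57 and OP60 overlap.
OP58 starts before OP57 ends → OP57 and OP58 overlap.
OP61 starts before OP57 ends → OP57 and OP61 overlap.
OP60 starts before OP59 ends → OP59 and OP60 overlap.
OP58 starts before OP59 ends → OP59 and OP58 overlap.
OP61 starts before OP59 ends → OP59 and OP61 overlap.
OP58 starts before OP60 ends → OP60 and OP58 overlap.
OP61 starts before OP60 ends → OP60 and OP61 overlap.
OP61 starts before OP58 ends → OP58 and OP61 overlap.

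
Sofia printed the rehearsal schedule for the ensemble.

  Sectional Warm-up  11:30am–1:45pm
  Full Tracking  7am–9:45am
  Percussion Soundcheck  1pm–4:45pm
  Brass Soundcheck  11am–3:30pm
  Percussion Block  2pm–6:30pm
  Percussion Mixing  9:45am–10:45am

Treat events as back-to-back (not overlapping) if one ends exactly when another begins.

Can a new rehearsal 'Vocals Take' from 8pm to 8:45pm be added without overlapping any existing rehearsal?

Yes — the slot is free

Full Tracking: ends 9:45am at or before Vocals Take starts 8pm → clear.
Percussion Mixing: ends 10:45am at or before Vocals Take starts 8pm → clear.
Brass Soundcheck: ends 3:30pm at or before Vocals Take starts 8pm → clear.
Sectional Warm-up: ends 1:45pm at or before Vocals Take starts 8pm → clear.
Percussion Soundcheck: ends 4:45pm at or before Vocals Take starts 8pm → clear.
Percussion Block: ends 6:30pm at or before Vocals Take starts 8pm → clear.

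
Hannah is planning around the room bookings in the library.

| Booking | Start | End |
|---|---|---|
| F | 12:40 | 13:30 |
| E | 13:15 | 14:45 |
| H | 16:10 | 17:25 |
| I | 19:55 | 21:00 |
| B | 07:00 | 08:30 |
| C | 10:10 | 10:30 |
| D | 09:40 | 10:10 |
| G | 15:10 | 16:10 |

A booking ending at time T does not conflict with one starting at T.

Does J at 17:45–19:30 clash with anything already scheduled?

B: ends 08:30 at or before J starts 17:45 → clear.
D: ends 10:10 at or before J starts 17:45 → clear.
C: ends 10:30 at or before J starts 17:45 → clear.
F: ends 13:30 at or before J starts 17:45 → clear.
E: ends 14:45 at or before J starts 17:45 → clear.
G: ends 16:10 at or before J starts 17:45 → clear.
H: ends 17:25 at or before J starts 17:45 → clear.
I: starts 19:55 at or after J ends 19:30 → clear.

No — it doesn't clash with anything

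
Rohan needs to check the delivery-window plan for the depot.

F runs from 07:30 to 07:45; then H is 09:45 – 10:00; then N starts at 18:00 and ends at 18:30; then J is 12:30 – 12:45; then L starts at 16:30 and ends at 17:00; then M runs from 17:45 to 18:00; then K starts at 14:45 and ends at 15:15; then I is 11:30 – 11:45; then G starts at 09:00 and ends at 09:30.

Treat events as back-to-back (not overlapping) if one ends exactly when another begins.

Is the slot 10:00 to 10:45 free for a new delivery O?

F: ends 07:45 at or before O starts 10:00 → clear.
G: ends 09:30 at or before O starts 10:00 → clear.
H: ends 10:00 at or before O starts 10:00 → clear.
I: starts 11:30 at or after O ends 10:45 → clear.
J: starts 12:30 at or after O ends 10:45 → clear.
K: starts 14:45 at or after O ends 10:45 → clear.
L: starts 16:30 at or after O ends 10:45 → clear.
M: starts 17:45 at or after O ends 10:45 → clear.
N: starts 18:00 at or after O ends 10:45 → clear.

Yes — the slot is free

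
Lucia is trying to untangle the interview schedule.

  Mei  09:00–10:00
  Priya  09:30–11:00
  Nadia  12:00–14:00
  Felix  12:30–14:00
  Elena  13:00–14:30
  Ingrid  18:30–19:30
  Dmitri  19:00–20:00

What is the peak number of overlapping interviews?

3

Walk through starts and ends in time order (an end at T is processed before a start at T):
09:00 start Mei → 1
09:30 start Priya → 2
10:00 end Mei → 1
11:00 end Priya → 0
12:00 start Nadia → 1
12:30 start Felix → 2
13:00 start Elena → 3
14:00 end Felix → 2
14:00 end Nadia → 1
14:30 end Elena → 0
18:30 start Ingrid → 1
19:00 start Dmitri → 2
19:30 end Ingrid → 1
20:00 end Dmitri → 0
Peak is 3, at 13:00 (Elena, Felix, Nadia).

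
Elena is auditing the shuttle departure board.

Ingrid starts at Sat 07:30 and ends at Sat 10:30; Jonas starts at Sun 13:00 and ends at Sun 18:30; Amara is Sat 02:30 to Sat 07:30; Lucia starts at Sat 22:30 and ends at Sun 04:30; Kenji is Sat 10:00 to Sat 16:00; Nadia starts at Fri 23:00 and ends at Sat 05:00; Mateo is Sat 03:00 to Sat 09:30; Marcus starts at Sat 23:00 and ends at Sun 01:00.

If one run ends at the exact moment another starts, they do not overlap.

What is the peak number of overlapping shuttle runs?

Sweep the timeline, counting +1 at each start and −1 at each end (ends before starts at a tie):
Fri 23:00 start Nadia → 1
Sat 02:30 start Amara → 2
Sat 03:00 start Mateo → 3
Sat 05:00 end Nadia → 2
Sat 07:30 end Amara → 1
Sat 07:30 start Ingrid → 2
Sat 09:30 end Mateo → 1
Sat 10:00 start Kenji → 2
Sat 10:30 end Ingrid → 1
Sat 16:00 end Kenji → 0
Sat 22:30 start Lucia → 1
Sat 23:00 start Marcus → 2
Sun 01:00 end Marcus → 1
Sun 04:30 end Lucia → 0
Sun 13:00 start Jonas → 1
Sun 18:30 end Jonas → 0
Peak is 3, at Sat 03:00 (Amara, Mateo, Nadia).

3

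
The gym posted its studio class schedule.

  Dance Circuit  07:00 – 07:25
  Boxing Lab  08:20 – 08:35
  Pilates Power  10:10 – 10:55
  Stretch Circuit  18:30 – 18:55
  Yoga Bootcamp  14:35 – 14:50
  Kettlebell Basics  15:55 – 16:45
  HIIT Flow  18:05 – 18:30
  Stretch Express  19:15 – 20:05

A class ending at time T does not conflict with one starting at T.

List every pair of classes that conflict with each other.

Sorted by start: Dance Circuit, Boxing Lab, Pilates Power, Yoga Bootcamp, Kettlebell Basics, HIIT Flow, Stretch Circuit, Stretch Express.
Boxing Lab starts after Dance Circuit ends — done with Dance Circuit.
Pilates Power starts after Boxing Lab ends — done with Boxing Lab.
Yoga Bootcamp starts after Pilates Power ends — done with Pilates Power.
Kettlebell Basics starts after Yoga Bootcamp ends — done with Yoga Bootcamp.
HIIT Flow starts after Kettlebell Basics ends — done with Kettlebell Basics.
Stretch Circuit starts exactly when HIIT Flow ends (back-to-back, no overlap) — done with HIIT Flow.
Stretch Express starts after Stretch Circuit ends.

none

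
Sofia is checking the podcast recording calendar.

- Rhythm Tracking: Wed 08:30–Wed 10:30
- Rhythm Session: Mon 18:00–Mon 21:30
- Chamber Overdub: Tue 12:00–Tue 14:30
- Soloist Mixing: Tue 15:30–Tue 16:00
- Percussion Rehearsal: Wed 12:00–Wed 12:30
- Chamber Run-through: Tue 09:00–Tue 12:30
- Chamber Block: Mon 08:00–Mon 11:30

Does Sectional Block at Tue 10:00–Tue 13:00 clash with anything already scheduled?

Chamber Block: ends Mon 11:30 at or before Sectional Block starts Tue 10:00 → clear.
Rhythm Session: ends Mon 21:30 at or before Sectional Block starts Tue 10:00 → clear.
Chamber Run-through: starts Tue 09:00 before Sectional Block ends Tue 13:00, and ends Tue 12:30 after Sectional Block starts Tue 10:00 → overlap.
Chamber Overdub: starts Tue 12:00 before Sectional Block ends Tue 13:00, and ends Tue 14:30 after Sectional Block starts Tue 10:00 → overlap.
Soloist Mixing: starts Tue 15:30 at or after Sectional Block ends Tue 13:00 → clear.
Rhythm Tracking: starts Wed 08:30 at or after Sectional Block ends Tue 13:00 → clear.
Percussion Rehearsal: starts Wed 12:00 at or after Sectional Block ends Tue 13:00 → clear.
Sectional Block overlaps Chamber Run-through, Chamber Overdub.

Yes — it overlaps Chamber Overdub, Chamber Run-through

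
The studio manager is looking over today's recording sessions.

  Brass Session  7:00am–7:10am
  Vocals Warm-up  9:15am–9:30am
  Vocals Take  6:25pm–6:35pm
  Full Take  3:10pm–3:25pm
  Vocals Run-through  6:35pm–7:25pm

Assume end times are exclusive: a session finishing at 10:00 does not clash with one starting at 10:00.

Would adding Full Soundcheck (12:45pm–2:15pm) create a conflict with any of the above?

No — it doesn't clash with anything

Brass Session: ends 7:10am at or before Full Soundcheck starts 12:45pm → clear.
Vocals Warm-up: ends 9:30am at or before Full Soundcheck starts 12:45pm → clear.
Full Take: starts 3:10pm at or after Full Soundcheck ends 2:15pm → clear.
Vocals Take: starts 6:25pm at or after Full Soundcheck ends 2:15pm → clear.
Vocals Run-through: starts 6:35pm at or after Full Soundcheck ends 2:15pm → clear.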